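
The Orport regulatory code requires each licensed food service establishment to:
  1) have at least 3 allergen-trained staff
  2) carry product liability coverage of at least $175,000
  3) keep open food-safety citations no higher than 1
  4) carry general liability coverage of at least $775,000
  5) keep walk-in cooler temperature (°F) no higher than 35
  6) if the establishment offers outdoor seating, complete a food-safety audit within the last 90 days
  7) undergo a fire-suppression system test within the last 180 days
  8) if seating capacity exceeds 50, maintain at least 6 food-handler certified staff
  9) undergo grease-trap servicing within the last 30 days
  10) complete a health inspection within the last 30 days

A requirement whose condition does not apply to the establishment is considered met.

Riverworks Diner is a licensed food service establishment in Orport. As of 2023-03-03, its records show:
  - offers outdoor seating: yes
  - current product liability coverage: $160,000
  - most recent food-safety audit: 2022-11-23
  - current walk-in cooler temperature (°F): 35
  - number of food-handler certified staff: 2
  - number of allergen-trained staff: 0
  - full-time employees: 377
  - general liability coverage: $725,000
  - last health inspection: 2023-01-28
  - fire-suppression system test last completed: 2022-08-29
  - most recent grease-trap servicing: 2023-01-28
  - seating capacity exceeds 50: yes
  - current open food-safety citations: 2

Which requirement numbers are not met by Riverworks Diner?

1, 2, 3, 4, 6, 7, 8, 9, 10

1. allergen-trained staff 0 < 3 → not met
2. product liability coverage $160,000 < $175,000 → not met
3. open food-safety citations 2 > 1 → not met
4. general liability coverage $725,000 < $775,000 → not met
5. walk-in cooler temperature (°F) 35 ≤ 35 → met
6. condition 'offers outdoor seating' holds; food-safety audit 100 days ago vs limit 90 → not met
7. fire-suppression system test 186 days ago vs limit 180 → not met
8. condition 'seating capacity exceeds 50' holds; food-handler certified staff 2 < 6 → not met
9. grease-trap servicing 34 days ago vs limit 30 → not met
10. health inspection 34 days ago vs limit 30 → not met
Not met: 1, 2, 3, 4, 6, 7, 8, 9, 10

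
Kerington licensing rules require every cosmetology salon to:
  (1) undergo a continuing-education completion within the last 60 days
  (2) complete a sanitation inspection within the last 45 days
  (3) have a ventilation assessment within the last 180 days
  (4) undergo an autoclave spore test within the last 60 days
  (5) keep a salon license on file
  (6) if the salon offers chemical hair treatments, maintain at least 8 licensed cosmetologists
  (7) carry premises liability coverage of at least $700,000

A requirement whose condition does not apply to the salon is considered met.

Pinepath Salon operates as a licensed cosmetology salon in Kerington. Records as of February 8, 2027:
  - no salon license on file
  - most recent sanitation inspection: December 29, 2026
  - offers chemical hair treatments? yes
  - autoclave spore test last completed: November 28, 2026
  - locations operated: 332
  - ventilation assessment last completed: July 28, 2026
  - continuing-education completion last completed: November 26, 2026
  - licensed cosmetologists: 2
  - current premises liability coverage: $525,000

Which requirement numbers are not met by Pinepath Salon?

1, 3, 4, 5, 6, 7

1. continuing-education completion 74 days ago vs limit 60 → not met
2. sanitation inspection 41 days ago vs limit 45 → met
3. ventilation assessment 195 days ago vs limit 180 → not met
4. autoclave spore test 72 days ago vs limit 60 → not met
5. salon license absent → not met
6. condition 'offers chemical hair treatments' holds; licensed cosmetologists 2 < 8 → not met
7. premises liability coverage $525,000 < $700,000 → not met
Not met: 1, 3, 4, 5, 6, 7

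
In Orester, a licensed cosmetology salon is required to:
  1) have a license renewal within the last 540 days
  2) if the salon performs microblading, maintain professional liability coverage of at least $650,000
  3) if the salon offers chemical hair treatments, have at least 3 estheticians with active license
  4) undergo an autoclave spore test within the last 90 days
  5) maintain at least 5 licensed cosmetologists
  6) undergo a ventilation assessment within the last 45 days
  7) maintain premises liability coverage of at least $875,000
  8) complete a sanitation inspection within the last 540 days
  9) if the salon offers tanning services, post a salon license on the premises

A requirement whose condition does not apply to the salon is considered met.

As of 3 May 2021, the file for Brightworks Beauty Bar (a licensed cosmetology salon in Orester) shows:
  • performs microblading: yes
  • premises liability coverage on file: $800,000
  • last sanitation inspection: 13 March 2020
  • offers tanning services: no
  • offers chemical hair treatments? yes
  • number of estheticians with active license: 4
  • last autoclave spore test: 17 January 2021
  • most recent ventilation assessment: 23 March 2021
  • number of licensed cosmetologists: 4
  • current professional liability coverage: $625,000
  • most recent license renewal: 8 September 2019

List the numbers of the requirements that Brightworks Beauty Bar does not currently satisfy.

1, 2, 4, 5, 7

1. license renewal 603 days ago vs limit 540 → not met
2. condition 'performs microblading' holds; professional liability coverage $625,000 < $650,000 → not met
3. condition 'offers chemical hair treatments' holds; estheticians with active license 4 ≥ 3 → met
4. autoclave spore test 106 days ago vs limit 90 → not met
5. licensed cosmetologists 4 < 5 → not met
6. ventilation assessment 41 days ago vs limit 45 → met
7. premises liability coverage $800,000 < $875,000 → not met
8. sanitation inspection 416 days ago vs limit 540 → met
9. condition 'offers tanning services' does not hold → requirement n/a → met
Not met: 1, 2, 4, 5, 7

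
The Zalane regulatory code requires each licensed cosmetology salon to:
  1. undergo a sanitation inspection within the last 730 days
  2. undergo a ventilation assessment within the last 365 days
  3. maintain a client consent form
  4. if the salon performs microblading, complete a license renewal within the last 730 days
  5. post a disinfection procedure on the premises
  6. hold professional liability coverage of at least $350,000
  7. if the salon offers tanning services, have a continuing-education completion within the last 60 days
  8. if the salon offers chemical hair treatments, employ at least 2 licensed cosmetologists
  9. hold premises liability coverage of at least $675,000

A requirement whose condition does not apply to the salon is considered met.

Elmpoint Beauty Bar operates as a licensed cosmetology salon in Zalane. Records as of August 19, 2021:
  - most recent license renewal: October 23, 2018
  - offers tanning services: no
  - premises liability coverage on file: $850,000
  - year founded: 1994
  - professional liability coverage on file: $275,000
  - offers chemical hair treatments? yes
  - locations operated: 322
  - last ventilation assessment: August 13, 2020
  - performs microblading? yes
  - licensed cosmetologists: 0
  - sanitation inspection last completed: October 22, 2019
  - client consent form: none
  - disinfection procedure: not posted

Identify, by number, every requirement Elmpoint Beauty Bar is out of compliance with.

2, 3, 4, 5, 6, 8

1. sanitation inspection 667 days ago vs limit 730 → met
2. ventilation assessment 371 days ago vs limit 365 → not met
3. client consent form absent → not met
4. condition 'performs microblading' holds; license renewal 1031 days ago vs limit 730 → not met
5. disinfection procedure absent → not met
6. professional liability coverage $275,000 < $350,000 → not met
7. condition 'offers tanning services' does not hold → requirement n/a → met
8. condition 'offers chemical hair treatments' holds; licensed cosmetologists 0 < 2 → not met
9. premises liability coverage $850,000 ≥ $675,000 → met
Not met: 2, 3, 4, 5, 6, 8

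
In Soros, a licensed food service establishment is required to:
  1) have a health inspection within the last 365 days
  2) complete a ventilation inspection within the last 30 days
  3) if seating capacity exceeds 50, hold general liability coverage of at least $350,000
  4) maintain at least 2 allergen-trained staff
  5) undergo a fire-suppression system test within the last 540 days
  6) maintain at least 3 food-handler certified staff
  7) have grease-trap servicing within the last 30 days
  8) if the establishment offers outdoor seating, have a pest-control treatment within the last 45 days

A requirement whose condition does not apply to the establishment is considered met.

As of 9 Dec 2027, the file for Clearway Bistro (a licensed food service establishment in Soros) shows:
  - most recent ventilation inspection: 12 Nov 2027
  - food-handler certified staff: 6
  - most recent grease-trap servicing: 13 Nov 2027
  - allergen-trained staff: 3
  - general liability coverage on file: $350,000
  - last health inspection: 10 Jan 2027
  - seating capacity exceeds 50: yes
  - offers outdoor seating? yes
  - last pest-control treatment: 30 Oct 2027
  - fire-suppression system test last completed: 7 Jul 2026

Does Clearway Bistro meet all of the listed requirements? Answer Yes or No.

Yes

1. health inspection 333 days ago vs limit 365 → met
2. ventilation inspection 27 days ago vs limit 30 → met
3. condition 'seating capacity exceeds 50' holds; general liability coverage $350,000 ≥ $350,000 → met
4. allergen-trained staff 3 ≥ 2 → met
5. fire-suppression system test 520 days ago vs limit 540 → met
6. food-handler certified staff 6 ≥ 3 → met
7. grease-trap servicing 26 days ago vs limit 30 → met
8. condition 'offers outdoor seating' holds; pest-control treatment 40 days ago vs limit 45 → met
All met.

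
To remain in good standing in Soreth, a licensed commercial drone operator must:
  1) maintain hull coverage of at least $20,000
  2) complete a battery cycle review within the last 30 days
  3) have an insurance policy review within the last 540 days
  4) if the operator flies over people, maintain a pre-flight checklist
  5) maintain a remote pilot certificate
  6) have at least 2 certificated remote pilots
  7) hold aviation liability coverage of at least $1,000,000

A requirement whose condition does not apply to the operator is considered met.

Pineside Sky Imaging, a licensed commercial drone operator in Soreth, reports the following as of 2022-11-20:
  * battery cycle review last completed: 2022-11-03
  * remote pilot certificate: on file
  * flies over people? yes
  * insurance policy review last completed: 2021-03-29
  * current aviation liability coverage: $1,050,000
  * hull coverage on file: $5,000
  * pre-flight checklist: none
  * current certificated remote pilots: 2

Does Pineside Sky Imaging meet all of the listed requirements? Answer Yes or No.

No

1. hull coverage $5,000 < $20,000 → not met
2. battery cycle review 17 days ago vs limit 30 → met
3. insurance policy review 601 days ago vs limit 540 → not met
4. condition 'flies over people' holds; pre-flight checklist absent → not met
5. remote pilot certificate present → met
6. certificated remote pilots 2 ≥ 2 → met
7. aviation liability coverage $1,050,000 ≥ $1,000,000 → met
Not met: 1, 3, 4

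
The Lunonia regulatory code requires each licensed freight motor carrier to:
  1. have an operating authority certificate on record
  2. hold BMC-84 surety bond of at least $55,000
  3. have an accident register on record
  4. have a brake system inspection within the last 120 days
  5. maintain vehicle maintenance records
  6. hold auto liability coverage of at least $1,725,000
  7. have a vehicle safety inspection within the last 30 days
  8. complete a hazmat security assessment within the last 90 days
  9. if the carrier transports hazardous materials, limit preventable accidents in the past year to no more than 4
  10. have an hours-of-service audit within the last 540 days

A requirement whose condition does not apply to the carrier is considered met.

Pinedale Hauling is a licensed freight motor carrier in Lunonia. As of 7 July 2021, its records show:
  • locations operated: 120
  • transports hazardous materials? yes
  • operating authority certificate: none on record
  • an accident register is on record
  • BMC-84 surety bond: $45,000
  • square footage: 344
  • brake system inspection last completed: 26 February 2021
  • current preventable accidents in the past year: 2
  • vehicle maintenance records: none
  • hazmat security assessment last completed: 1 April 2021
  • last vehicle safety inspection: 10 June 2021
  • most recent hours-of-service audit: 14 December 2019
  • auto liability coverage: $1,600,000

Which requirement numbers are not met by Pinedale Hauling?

1, 2, 4, 5, 6, 8, 10

1. operating authority certificate absent → not met
2. BMC-84 surety bond $45,000 < $55,000 → not met
3. accident register present → met
4. brake system inspection 131 days ago vs limit 120 → not met
5. vehicle maintenance records absent → not met
6. auto liability coverage $1,600,000 < $1,725,000 → not met
7. vehicle safety inspection 27 days ago vs limit 30 → met
8. hazmat security assessment 97 days ago vs limit 90 → not met
9. condition 'transports hazardous materials' holds; preventable accidents in the past year 2 ≤ 4 → met
10. hours-of-service audit 571 days ago vs limit 540 → not met
Not met: 1, 2, 4, 5, 6, 8, 10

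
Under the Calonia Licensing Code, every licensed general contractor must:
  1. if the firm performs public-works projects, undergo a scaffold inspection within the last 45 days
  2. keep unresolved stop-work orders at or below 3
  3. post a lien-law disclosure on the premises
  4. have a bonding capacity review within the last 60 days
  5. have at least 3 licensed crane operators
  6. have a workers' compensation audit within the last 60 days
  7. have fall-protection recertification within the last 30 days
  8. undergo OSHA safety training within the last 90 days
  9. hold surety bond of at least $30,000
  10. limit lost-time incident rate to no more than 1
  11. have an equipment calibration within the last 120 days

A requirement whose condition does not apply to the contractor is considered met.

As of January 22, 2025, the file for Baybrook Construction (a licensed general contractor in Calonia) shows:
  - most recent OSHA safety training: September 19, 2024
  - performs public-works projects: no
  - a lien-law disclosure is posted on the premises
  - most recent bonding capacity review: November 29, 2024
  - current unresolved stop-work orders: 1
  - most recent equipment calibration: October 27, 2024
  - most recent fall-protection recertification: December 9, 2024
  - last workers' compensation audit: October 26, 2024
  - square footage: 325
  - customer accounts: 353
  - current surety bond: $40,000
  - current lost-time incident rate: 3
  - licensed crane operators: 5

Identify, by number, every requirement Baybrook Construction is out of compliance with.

1. condition 'performs public-works projects' does not hold → requirement n/a → met
2. unresolved stop-work orders 1 ≤ 3 → met
3. lien-law disclosure present → met
4. bonding capacity review 54 days ago vs limit 60 → met
5. licensed crane operators 5 ≥ 3 → met
6. workers' compensation audit 88 days ago vs limit 60 → not met
7. fall-protection recertification 44 days ago vs limit 30 → not met
8. OSHA safety training 125 days ago vs limit 90 → not met
9. surety bond $40,000 ≥ $30,000 → met
10. lost-time incident rate 3 > 1 → not met
11. equipment calibration 87 days ago vs limit 120 → met
Not met: 6, 7, 8, 10

6, 7, 8, 10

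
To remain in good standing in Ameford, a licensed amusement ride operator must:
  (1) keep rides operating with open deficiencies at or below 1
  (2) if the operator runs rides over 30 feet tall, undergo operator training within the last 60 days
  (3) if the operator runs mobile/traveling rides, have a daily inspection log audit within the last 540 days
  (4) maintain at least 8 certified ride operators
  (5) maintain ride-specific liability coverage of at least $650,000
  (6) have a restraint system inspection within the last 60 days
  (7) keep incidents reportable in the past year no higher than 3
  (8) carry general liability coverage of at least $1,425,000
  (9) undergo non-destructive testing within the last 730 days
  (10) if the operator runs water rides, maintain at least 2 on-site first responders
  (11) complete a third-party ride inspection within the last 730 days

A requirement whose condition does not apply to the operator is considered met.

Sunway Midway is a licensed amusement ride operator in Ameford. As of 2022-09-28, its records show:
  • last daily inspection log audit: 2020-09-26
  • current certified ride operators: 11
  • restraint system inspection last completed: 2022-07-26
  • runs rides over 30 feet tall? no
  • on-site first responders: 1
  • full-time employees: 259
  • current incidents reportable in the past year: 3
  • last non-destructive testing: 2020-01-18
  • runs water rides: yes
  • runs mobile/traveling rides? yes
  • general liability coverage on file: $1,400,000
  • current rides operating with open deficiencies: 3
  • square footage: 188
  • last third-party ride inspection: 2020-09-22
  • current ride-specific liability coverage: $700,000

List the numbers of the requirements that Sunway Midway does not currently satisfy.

1, 3, 6, 8, 9, 10, 11

1. rides operating with open deficiencies 3 > 1 → not met
2. condition 'runs rides over 30 feet tall' does not hold → requirement n/a → met
3. condition 'runs mobile/traveling rides' holds; daily inspection log audit 732 days ago vs limit 540 → not met
4. certified ride operators 11 ≥ 8 → met
5. ride-specific liability coverage $700,000 ≥ $650,000 → met
6. restraint system inspection 64 days ago vs limit 60 → not met
7. incidents reportable in the past year 3 ≤ 3 → met
8. general liability coverage $1,400,000 < $1,425,000 → not met
9. non-destructive testing 984 days ago vs limit 730 → not met
10. condition 'runs water rides' holds; on-site first responders 1 < 2 → not met
11. third-party ride inspection 736 days ago vs limit 730 → not met
Not met: 1, 3, 6, 8, 9, 10, 11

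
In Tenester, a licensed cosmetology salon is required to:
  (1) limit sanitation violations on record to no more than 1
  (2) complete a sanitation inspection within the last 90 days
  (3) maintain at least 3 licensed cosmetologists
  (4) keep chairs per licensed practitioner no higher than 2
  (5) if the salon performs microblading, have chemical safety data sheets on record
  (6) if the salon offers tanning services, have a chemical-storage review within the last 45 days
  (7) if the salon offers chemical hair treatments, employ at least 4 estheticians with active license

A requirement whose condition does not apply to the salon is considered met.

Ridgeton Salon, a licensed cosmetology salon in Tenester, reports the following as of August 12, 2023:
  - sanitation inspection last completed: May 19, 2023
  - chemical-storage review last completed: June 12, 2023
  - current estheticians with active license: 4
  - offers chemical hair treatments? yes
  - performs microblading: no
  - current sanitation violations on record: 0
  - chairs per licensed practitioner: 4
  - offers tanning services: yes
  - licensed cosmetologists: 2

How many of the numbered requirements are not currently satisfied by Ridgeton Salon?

1. sanitation violations on record 0 ≤ 1 → met
2. sanitation inspection 85 days ago vs limit 90 → met
3. licensed cosmetologists 2 < 3 → not met
4. chairs per licensed practitioner 4 > 2 → not met
5. condition 'performs microblading' does not hold → requirement n/a → met
6. condition 'offers tanning services' holds; chemical-storage review 61 days ago vs limit 45 → not met
7. condition 'offers chemical hair treatments' holds; estheticians with active license 4 ≥ 4 → met
Not met: 3 of 7

3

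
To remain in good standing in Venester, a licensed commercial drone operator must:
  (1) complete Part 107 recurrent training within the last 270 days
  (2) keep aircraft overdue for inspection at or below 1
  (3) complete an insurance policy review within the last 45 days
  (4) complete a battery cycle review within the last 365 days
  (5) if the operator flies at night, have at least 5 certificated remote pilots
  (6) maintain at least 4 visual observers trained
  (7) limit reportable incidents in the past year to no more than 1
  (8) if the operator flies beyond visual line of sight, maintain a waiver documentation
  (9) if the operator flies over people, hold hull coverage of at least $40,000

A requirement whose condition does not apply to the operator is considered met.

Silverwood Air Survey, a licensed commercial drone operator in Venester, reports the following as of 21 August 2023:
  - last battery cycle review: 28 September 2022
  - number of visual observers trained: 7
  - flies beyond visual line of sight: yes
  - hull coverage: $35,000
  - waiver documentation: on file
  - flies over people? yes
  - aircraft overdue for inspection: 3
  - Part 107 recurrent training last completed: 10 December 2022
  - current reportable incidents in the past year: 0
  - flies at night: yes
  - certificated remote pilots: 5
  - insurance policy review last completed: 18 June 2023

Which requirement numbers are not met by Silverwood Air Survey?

2, 3, 9

1. Part 107 recurrent training 254 days ago vs limit 270 → met
2. aircraft overdue for inspection 3 > 1 → not met
3. insurance policy review 64 days ago vs limit 45 → not met
4. battery cycle review 327 days ago vs limit 365 → met
5. condition 'flies at night' holds; certificated remote pilots 5 ≥ 5 → met
6. visual observers trained 7 ≥ 4 → met
7. reportable incidents in the past year 0 ≤ 1 → met
8. condition 'flies beyond visual line of sight' holds; waiver documentation present → met
9. condition 'flies over people' holds; hull coverage $35,000 < $40,000 → not met
Not met: 2, 3, 9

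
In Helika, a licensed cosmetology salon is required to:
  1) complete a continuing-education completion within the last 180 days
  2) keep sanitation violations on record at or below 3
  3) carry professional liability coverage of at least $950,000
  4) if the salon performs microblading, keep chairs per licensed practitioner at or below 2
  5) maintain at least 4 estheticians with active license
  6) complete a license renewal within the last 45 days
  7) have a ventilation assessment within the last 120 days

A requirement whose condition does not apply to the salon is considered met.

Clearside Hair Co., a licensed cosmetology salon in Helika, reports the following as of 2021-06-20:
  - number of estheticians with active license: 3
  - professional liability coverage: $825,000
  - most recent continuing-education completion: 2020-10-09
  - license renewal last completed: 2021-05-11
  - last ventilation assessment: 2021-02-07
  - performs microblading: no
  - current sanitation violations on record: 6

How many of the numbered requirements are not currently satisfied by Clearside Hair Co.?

1. continuing-education completion 254 days ago vs limit 180 → not met
2. sanitation violations on record 6 > 3 → not met
3. professional liability coverage $825,000 < $950,000 → not met
4. condition 'performs microblading' does not hold → requirement n/a → met
5. estheticians with active license 3 < 4 → not met
6. license renewal 40 days ago vs limit 45 → met
7. ventilation assessment 133 days ago vs limit 120 → not met
Not met: 5 of 7

5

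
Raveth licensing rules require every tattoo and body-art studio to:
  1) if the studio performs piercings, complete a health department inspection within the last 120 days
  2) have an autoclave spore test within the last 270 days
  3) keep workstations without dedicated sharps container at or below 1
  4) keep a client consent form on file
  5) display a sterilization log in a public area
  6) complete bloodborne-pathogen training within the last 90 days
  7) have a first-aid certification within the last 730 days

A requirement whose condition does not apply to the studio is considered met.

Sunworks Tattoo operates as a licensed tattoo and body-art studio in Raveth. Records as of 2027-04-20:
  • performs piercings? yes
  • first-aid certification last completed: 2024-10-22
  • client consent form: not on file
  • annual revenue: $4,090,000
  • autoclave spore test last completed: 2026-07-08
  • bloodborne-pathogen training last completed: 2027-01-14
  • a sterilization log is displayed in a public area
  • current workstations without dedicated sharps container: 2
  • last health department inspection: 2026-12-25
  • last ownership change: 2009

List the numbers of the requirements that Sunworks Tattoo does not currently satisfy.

1. condition 'performs piercings' holds; health department inspection 116 days ago vs limit 120 → met
2. autoclave spore test 286 days ago vs limit 270 → not met
3. workstations without dedicated sharps container 2 > 1 → not met
4. client consent form absent → not met
5. sterilization log present → met
6. bloodborne-pathogen training 96 days ago vs limit 90 → not met
7. first-aid certification 910 days ago vs limit 730 → not met
Not met: 2, 3, 4, 6, 7

2, 3, 4, 6, 7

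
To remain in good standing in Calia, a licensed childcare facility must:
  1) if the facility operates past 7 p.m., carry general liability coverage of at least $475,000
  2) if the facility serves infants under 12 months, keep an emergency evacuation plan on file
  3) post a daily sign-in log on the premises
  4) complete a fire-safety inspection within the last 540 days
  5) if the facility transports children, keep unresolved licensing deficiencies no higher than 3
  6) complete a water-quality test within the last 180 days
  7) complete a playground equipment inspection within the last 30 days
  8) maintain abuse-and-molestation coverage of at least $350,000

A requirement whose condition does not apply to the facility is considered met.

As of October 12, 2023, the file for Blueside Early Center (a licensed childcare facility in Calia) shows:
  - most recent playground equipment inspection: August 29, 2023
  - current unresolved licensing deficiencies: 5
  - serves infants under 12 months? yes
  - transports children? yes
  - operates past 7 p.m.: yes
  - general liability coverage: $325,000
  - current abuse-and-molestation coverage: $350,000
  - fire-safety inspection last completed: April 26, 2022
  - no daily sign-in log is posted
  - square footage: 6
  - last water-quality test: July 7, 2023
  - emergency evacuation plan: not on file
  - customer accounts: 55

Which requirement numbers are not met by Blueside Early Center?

1. condition 'operates past 7 p.m.' holds; general liability coverage $325,000 < $475,000 → not met
2. condition 'serves infants under 12 months' holds; emergency evacuation plan absent → not met
3. daily sign-in log absent → not met
4. fire-safety inspection 534 days ago vs limit 540 → met
5. condition 'transports children' holds; unresolved licensing deficiencies 5 > 3 → not met
6. water-quality test 97 days ago vs limit 180 → met
7. playground equipment inspection 44 days ago vs limit 30 → not met
8. abuse-and-molestation coverage $350,000 ≥ $350,000 → met
Not met: 1, 2, 3, 5, 7

1, 2, 3, 5, 7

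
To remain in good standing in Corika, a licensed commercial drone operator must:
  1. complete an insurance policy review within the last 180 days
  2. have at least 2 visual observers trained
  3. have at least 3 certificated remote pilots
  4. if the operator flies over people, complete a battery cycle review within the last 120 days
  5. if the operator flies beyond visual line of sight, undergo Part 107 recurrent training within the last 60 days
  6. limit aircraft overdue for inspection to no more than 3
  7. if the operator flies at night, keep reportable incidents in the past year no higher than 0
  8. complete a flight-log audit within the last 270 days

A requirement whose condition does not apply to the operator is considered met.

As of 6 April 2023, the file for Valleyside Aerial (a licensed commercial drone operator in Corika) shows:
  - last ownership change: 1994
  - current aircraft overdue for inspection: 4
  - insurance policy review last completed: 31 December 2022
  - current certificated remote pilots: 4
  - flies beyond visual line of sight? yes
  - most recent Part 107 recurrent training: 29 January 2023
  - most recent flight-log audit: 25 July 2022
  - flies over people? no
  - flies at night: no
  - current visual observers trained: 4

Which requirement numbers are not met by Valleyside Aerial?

5, 6

1. insurance policy review 96 days ago vs limit 180 → met
2. visual observers trained 4 ≥ 2 → met
3. certificated remote pilots 4 ≥ 3 → met
4. condition 'flies over people' does not hold → requirement n/a → met
5. condition 'flies beyond visual line of sight' holds; Part 107 recurrent training 67 days ago vs limit 60 → not met
6. aircraft overdue for inspection 4 > 3 → not met
7. condition 'flies at night' does not hold → requirement n/a → met
8. flight-log audit 255 days ago vs limit 270 → met
Not met: 5, 6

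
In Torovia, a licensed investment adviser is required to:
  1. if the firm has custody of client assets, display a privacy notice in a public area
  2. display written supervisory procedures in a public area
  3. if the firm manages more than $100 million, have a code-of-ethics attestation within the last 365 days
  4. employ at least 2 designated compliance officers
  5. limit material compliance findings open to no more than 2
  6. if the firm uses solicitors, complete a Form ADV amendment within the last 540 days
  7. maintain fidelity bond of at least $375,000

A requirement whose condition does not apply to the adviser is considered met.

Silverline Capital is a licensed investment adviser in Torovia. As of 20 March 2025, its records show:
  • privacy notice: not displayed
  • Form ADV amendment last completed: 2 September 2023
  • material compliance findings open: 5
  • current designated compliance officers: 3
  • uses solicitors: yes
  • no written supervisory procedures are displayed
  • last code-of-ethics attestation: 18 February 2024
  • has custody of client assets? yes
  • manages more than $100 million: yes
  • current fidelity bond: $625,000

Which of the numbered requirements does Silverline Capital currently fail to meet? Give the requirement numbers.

1, 2, 3, 5, 6

1. condition 'has custody of client assets' holds; privacy notice absent → not met
2. written supervisory procedures absent → not met
3. condition 'manages more than $100 million' holds; code-of-ethics attestation 396 days ago vs limit 365 → not met
4. designated compliance officers 3 ≥ 2 → met
5. material compliance findings open 5 > 2 → not met
6. condition 'uses solicitors' holds; Form ADV amendment 565 days ago vs limit 540 → not met
7. fidelity bond $625,000 ≥ $375,000 → met
Not met: 1, 2, 3, 5, 6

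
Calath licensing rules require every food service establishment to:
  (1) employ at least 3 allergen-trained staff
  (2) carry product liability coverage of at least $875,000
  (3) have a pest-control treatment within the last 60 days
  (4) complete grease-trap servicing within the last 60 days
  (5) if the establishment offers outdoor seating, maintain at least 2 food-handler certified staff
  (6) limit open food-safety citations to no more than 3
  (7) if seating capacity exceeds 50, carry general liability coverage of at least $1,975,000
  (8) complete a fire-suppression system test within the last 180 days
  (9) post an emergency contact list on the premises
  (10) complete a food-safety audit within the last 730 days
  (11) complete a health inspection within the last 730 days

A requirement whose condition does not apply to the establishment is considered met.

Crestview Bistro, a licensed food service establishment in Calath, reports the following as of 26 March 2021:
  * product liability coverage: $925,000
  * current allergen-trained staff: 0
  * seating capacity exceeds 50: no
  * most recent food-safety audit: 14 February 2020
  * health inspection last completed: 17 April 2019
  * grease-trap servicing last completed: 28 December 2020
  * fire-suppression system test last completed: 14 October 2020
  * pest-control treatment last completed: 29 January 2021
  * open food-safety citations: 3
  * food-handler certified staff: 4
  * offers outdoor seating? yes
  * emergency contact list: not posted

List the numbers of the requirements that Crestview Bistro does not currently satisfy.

1. allergen-trained staff 0 < 3 → not met
2. product liability coverage $925,000 ≥ $875,000 → met
3. pest-control treatment 56 days ago vs limit 60 → met
4. grease-trap servicing 88 days ago vs limit 60 → not met
5. condition 'offers outdoor seating' holds; food-handler certified staff 4 ≥ 2 → met
6. open food-safety citations 3 ≤ 3 → met
7. condition 'seating capacity exceeds 50' does not hold → requirement n/a → met
8. fire-suppression system test 163 days ago vs limit 180 → met
9. emergency contact list absent → not met
10. food-safety audit 406 days ago vs limit 730 → met
11. health inspection 709 days ago vs limit 730 → met
Not met: 1, 4, 9

1, 4, 9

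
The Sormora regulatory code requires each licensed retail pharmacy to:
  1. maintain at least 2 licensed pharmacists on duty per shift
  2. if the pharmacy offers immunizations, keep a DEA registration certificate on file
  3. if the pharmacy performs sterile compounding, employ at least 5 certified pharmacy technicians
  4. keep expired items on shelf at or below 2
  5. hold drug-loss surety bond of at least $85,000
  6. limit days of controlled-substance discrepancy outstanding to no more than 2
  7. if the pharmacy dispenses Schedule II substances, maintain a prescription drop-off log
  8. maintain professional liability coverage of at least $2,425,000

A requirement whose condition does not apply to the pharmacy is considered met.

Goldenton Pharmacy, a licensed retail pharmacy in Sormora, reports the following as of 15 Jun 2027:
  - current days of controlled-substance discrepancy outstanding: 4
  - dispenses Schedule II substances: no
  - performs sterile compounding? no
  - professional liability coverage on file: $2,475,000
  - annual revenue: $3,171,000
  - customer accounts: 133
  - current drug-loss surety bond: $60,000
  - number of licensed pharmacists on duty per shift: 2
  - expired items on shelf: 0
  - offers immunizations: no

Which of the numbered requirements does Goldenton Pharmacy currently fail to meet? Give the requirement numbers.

1. licensed pharmacists on duty per shift 2 ≥ 2 → met
2. condition 'offers immunizations' does not hold → requirement n/a → met
3. condition 'performs sterile compounding' does not hold → requirement n/a → met
4. expired items on shelf 0 ≤ 2 → met
5. drug-loss surety bond $60,000 < $85,000 → not met
6. days of controlled-substance discrepancy outstanding 4 > 2 → not met
7. condition 'dispenses Schedule II substances' does not hold → requirement n/a → met
8. professional liability coverage $2,475,000 ≥ $2,425,000 → met
Not met: 5, 6

5, 6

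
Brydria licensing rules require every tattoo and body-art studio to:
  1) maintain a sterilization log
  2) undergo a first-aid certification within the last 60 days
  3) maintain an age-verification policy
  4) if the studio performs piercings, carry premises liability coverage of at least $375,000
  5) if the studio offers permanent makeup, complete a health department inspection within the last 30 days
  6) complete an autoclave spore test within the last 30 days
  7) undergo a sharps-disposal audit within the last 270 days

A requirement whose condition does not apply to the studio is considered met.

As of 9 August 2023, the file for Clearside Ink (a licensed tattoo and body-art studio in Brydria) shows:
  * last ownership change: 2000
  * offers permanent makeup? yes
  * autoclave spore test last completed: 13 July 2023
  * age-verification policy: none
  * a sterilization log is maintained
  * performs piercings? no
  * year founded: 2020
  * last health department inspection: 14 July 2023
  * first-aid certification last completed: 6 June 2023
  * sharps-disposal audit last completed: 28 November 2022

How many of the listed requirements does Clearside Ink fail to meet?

1. sterilization log present → met
2. first-aid certification 64 days ago vs limit 60 → not met
3. age-verification policy absent → not met
4. condition 'performs piercings' does not hold → requirement n/a → met
5. condition 'offers permanent makeup' holds; health department inspection 26 days ago vs limit 30 → met
6. autoclave spore test 27 days ago vs limit 30 → met
7. sharps-disposal audit 254 days ago vs limit 270 → met
Not met: 2 of 7

2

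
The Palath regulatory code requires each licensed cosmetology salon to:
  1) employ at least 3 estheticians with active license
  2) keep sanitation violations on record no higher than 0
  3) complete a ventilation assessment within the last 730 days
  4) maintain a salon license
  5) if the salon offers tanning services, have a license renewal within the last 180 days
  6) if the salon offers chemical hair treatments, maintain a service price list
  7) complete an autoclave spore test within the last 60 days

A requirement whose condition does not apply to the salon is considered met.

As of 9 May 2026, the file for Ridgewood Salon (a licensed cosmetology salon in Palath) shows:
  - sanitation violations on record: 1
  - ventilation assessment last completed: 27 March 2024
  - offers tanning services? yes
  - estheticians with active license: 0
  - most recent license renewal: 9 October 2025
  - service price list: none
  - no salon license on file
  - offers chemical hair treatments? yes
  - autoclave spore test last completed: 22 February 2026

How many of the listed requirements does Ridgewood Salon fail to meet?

1. estheticians with active license 0 < 3 → not met
2. sanitation violations on record 1 > 0 → not met
3. ventilation assessment 773 days ago vs limit 730 → not met
4. salon license absent → not met
5. condition 'offers tanning services' holds; license renewal 212 days ago vs limit 180 → not met
6. condition 'offers chemical hair treatments' holds; service price list absent → not met
7. autoclave spore test 76 days ago vs limit 60 → not met
Not met: 7 of 7

7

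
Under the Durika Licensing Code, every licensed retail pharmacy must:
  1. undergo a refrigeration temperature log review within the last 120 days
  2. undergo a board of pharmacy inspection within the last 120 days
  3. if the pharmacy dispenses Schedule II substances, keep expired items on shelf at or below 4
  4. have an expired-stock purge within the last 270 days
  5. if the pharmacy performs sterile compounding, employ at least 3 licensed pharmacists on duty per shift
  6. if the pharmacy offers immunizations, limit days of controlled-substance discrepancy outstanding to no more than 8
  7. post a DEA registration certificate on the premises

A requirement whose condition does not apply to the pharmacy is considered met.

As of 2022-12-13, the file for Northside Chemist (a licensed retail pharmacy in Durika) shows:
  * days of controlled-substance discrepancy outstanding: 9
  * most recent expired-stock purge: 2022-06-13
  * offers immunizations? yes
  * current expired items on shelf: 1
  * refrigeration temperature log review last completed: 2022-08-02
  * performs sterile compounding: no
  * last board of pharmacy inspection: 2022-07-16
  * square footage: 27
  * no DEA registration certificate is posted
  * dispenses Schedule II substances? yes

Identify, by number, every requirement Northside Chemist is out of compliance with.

1, 2, 6, 7

1. refrigeration temperature log review 133 days ago vs limit 120 → not met
2. board of pharmacy inspection 150 days ago vs limit 120 → not met
3. condition 'dispenses Schedule II substances' holds; expired items on shelf 1 ≤ 4 → met
4. expired-stock purge 183 days ago vs limit 270 → met
5. condition 'performs sterile compounding' does not hold → requirement n/a → met
6. condition 'offers immunizations' holds; days of controlled-substance discrepancy outstanding 9 > 8 → not met
7. DEA registration certificate absent → not met
Not met: 1, 2, 6, 7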